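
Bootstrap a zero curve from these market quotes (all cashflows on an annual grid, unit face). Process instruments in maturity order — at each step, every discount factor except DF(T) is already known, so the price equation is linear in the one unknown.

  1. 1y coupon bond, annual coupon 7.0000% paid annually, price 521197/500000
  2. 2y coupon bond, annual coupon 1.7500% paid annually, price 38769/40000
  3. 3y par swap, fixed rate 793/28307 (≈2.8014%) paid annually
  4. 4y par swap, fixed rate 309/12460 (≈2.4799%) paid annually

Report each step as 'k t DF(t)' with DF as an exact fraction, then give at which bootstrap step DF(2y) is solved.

1 1 4871/5000
2 2 4679/5000
3 3 9207/10000
4 4 9073/10000
DF(2y) is solved at step 2

step 1 [1y] bond c/1=7/100: DF=(521197/500000 − 7/100·(0))/(1+7/100) = 4871/5000 ≈ 0.974200
step 2 [2y] bond c/1=7/400: DF=(38769/40000 − 7/400·(0.974200))/(1+7/400) = 4679/5000 ≈ 0.935800
step 3 [3y] swap r/1=793/28307: DF=(1 − 793/28307·(0.974200+0.935800))/(1+793/28307) = 9207/10000 ≈ 0.920700
step 4 [4y] swap r/1=309/12460: DF=(1 − 309/12460·(0.974200+0.935800+0.920700))/(1+309/12460) = 9073/10000 ≈ 0.907300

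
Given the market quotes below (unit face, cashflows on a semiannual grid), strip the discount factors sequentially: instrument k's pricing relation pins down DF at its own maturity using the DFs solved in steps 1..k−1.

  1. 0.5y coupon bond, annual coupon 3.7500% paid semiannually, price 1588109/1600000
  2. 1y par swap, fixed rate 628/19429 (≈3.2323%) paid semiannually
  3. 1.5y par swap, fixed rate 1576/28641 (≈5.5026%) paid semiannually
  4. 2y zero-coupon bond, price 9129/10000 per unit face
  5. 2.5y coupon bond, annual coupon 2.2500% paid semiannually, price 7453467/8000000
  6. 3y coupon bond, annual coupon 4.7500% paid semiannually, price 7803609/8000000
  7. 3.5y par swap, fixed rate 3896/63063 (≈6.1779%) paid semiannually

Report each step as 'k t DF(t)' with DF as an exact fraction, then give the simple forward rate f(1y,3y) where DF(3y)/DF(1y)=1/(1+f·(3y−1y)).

1 1/2 9743/10000
2 1 4843/5000
3 3/2 2303/2500
4 2 9129/10000
5 5/2 8793/10000
6 3 528/625
7 7/2 2013/2500
f(1y,3y) = ((4843/5000)/(528/625) − 1)/(2) = 619/8448 ≈ 7.3272%

step 1 [0.5y] bond c/2=3/160: DF=(1588109/1600000 − 3/160·(0))/(1+3/160) = 9743/10000 ≈ 0.974300
step 2 [1y] swap r/2=314/19429: DF=(1 − 314/19429·(0.974300))/(1+314/19429) = 4843/5000 ≈ 0.968600
step 3 [1.5y] swap r/2=788/28641: DF=(1 − 788/28641·(0.974300+0.968600))/(1+788/28641) = 2303/2500 ≈ 0.921200
step 4 [2y] zero: DF = P = 9129/10000 ≈ 0.912900
step 5 [2.5y] bond c/2=9/800: DF=(7453467/8000000 − 9/800·(0.974300+0.968600+0.921200+0.912900))/(1+9/800) = 8793/10000 ≈ 0.879300
step 6 [3y] bond c/2=19/800: DF=(7803609/8000000 − 19/800·(0.974300+0.968600+0.921200+0.912900+0.879300))/(1+19/800) = 528/625 ≈ 0.844800
step 7 [3.5y] swap r/2=1948/63063: DF=(1 − 1948/63063·(0.974300+0.968600+0.921200+0.912900+0.879300+0.844800))/(1+1948/63063) = 2013/2500 ≈ 0.805200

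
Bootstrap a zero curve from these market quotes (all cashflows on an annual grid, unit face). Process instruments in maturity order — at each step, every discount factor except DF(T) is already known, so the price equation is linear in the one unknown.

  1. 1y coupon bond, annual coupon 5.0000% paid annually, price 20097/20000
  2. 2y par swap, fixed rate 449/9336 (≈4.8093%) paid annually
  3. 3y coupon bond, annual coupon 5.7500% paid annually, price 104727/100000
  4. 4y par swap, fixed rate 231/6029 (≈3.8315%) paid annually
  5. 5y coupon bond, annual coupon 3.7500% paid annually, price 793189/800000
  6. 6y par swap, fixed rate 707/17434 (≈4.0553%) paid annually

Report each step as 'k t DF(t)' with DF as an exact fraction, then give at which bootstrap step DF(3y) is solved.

step 1 [1y] bond c/1=1/20: DF=(20097/20000 − 1/20·(0))/(1+1/20) = 957/1000 ≈ 0.957000
step 2 [2y] swap r/1=449/9336: DF=(1 − 449/9336·(0.957000))/(1+449/9336) = 4551/5000 ≈ 0.910200
step 3 [3y] bond c/1=23/400: DF=(104727/100000 − 23/400·(0.957000+0.910200))/(1+23/400) = 1111/1250 ≈ 0.888800
step 4 [4y] swap r/1=231/6029: DF=(1 − 231/6029·(0.957000+0.910200+0.888800))/(1+231/6029) = 4307/5000 ≈ 0.861400
step 5 [5y] bond c/1=3/80: DF=(793189/800000 − 3/80·(0.957000+0.910200+0.888800+0.861400))/(1+3/80) = 8249/10000 ≈ 0.824900
step 6 [6y] swap r/1=707/17434: DF=(1 − 707/17434·(0.957000+0.910200+0.888800+0.861400+0.824900))/(1+707/17434) = 7879/10000 ≈ 0.787900

1 1 957/1000
2 2 4551/5000
3 3 1111/1250
4 4 4307/5000
5 5 8249/10000
6 6 7879/10000
DF(3y) is solved at step 3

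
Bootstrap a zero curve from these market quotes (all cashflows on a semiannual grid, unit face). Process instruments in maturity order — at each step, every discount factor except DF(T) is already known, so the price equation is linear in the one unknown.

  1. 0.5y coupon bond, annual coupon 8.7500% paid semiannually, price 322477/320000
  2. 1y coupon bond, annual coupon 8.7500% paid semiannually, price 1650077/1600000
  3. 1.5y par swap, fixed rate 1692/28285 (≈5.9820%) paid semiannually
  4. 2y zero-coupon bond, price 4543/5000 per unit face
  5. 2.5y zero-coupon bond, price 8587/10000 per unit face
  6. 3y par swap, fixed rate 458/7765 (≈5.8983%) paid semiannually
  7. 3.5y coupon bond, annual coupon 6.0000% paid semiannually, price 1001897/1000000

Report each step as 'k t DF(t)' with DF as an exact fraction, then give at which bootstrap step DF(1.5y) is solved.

1 1/2 1931/2000
2 1 2369/2500
3 3/2 4577/5000
4 2 4543/5000
5 5/2 8587/10000
6 3 8397/10000
7 7/2 509/625
DF(1.5y) is solved at step 3

step 1 [0.5y] bond c/2=7/160: DF=(322477/320000 − 7/160·(0))/(1+7/160) = 1931/2000 ≈ 0.965500
step 2 [1y] bond c/2=7/160: DF=(1650077/1600000 − 7/160·(0.965500))/(1+7/160) = 2369/2500 ≈ 0.947600
step 3 [1.5y] swap r/2=846/28285: DF=(1 − 846/28285·(0.965500+0.947600))/(1+846/28285) = 4577/5000 ≈ 0.915400
step 4 [2y] zero: DF = P = 4543/5000 ≈ 0.908600
step 5 [2.5y] zero: DF = P = 8587/10000 ≈ 0.858700
step 6 [3y] swap r/2=229/7765: DF=(1 − 229/7765·(0.965500+0.947600+0.915400+0.908600+0.858700))/(1+229/7765) = 8397/10000 ≈ 0.839700
step 7 [3.5y] bond c/2=3/100: DF=(1001897/1000000 − 3/100·(0.965500+0.947600+0.915400+0.908600+0.858700+0.839700))/(1+3/100) = 509/625 ≈ 0.814400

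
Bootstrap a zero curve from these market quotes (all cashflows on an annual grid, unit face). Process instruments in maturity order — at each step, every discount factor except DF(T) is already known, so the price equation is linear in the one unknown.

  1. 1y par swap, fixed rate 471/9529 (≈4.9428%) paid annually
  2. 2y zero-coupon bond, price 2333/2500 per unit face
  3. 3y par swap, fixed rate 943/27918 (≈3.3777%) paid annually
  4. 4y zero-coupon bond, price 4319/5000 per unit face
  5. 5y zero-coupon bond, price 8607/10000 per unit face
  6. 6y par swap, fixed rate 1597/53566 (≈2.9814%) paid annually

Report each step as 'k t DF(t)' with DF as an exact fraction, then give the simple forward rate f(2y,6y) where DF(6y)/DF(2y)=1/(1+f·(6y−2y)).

step 1 [1y] swap r/1=471/9529: DF=(1 − 471/9529·(0))/(1+471/9529) = 9529/10000 ≈ 0.952900
step 2 [2y] zero: DF = P = 2333/2500 ≈ 0.933200
step 3 [3y] swap r/1=943/27918: DF=(1 − 943/27918·(0.952900+0.933200))/(1+943/27918) = 9057/10000 ≈ 0.905700
step 4 [4y] zero: DF = P = 4319/5000 ≈ 0.863800
step 5 [5y] zero: DF = P = 8607/10000 ≈ 0.860700
step 6 [6y] swap r/1=1597/53566: DF=(1 − 1597/53566·(0.952900+0.933200+0.905700+0.863800+0.860700))/(1+1597/53566) = 8403/10000 ≈ 0.840300

1 1 9529/10000
2 2 2333/2500
3 3 9057/10000
4 4 4319/5000
5 5 8607/10000
6 6 8403/10000
f(2y,6y) = ((2333/2500)/(8403/10000) − 1)/(4) = 929/33612 ≈ 2.7639%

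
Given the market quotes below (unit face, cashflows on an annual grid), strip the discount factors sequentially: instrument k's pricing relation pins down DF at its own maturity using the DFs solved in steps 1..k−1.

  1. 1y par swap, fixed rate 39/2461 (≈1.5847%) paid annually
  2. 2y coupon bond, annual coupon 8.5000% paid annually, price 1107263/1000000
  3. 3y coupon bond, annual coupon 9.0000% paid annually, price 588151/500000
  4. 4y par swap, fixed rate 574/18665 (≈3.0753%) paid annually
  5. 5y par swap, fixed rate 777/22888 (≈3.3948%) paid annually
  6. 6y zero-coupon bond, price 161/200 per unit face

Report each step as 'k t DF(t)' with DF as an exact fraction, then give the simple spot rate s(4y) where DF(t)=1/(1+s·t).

1 1 2461/2500
2 2 4717/5000
3 3 23/25
4 4 2213/2500
5 5 4223/5000
6 6 161/200
s(4y) = (1/(2213/2500) − 1)/(4) = 287/8852 ≈ 3.2422%

step 1 [1y] swap r/1=39/2461: DF=(1 − 39/2461·(0))/(1+39/2461) = 2461/2500 ≈ 0.984400
step 2 [2y] bond c/1=17/200: DF=(1107263/1000000 − 17/200·(0.984400))/(1+17/200) = 4717/5000 ≈ 0.943400
step 3 [3y] bond c/1=9/100: DF=(588151/500000 − 9/100·(0.984400+0.943400))/(1+9/100) = 23/25 ≈ 0.920000
step 4 [4y] swap r/1=574/18665: DF=(1 − 574/18665·(0.984400+0.943400+0.920000))/(1+574/18665) = 2213/2500 ≈ 0.885200
step 5 [5y] swap r/1=777/22888: DF=(1 − 777/22888·(0.984400+0.943400+0.920000+0.885200))/(1+777/22888) = 4223/5000 ≈ 0.844600
step 6 [6y] zero: DF = P = 161/200 ≈ 0.805000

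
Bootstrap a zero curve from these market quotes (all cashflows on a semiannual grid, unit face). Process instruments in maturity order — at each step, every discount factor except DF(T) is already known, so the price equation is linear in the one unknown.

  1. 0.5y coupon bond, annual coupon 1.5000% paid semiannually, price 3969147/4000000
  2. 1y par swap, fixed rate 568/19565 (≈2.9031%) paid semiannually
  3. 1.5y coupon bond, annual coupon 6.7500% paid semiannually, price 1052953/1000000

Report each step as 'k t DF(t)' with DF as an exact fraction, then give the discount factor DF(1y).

1 1/2 9849/10000
2 1 2429/2500
3 3/2 9547/10000
DF(1y) = 2429/2500 ≈ 0.971600

step 1 [0.5y] bond c/2=3/400: DF=(3969147/4000000 − 3/400·(0))/(1+3/400) = 9849/10000 ≈ 0.984900
step 2 [1y] swap r/2=284/19565: DF=(1 − 284/19565·(0.984900))/(1+284/19565) = 2429/2500 ≈ 0.971600
step 3 [1.5y] bond c/2=27/800: DF=(1052953/1000000 − 27/800·(0.984900+0.971600))/(1+27/800) = 9547/10000 ≈ 0.954700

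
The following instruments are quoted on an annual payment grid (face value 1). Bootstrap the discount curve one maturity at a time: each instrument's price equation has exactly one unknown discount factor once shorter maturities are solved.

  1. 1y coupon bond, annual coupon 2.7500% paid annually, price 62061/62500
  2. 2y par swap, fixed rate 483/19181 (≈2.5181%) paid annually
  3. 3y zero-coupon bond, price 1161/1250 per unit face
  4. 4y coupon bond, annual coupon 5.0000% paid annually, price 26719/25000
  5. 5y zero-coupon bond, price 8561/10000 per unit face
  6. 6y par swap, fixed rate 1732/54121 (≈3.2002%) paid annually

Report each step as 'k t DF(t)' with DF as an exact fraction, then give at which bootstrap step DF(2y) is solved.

step 1 [1y] bond c/1=11/400: DF=(62061/62500 − 11/400·(0))/(1+11/400) = 604/625 ≈ 0.966400
step 2 [2y] swap r/1=483/19181: DF=(1 − 483/19181·(0.966400))/(1+483/19181) = 9517/10000 ≈ 0.951700
step 3 [3y] zero: DF = P = 1161/1250 ≈ 0.928800
step 4 [4y] bond c/1=1/20: DF=(26719/25000 − 1/20·(0.966400+0.951700+0.928800))/(1+1/20) = 8823/10000 ≈ 0.882300
step 5 [5y] zero: DF = P = 8561/10000 ≈ 0.856100
step 6 [6y] swap r/1=1732/54121: DF=(1 − 1732/54121·(0.966400+0.951700+0.928800+0.882300+0.856100))/(1+1732/54121) = 2067/2500 ≈ 0.826800

1 1 604/625
2 2 9517/10000
3 3 1161/1250
4 4 8823/10000
5 5 8561/10000
6 6 2067/2500
DF(2y) is solved at step 2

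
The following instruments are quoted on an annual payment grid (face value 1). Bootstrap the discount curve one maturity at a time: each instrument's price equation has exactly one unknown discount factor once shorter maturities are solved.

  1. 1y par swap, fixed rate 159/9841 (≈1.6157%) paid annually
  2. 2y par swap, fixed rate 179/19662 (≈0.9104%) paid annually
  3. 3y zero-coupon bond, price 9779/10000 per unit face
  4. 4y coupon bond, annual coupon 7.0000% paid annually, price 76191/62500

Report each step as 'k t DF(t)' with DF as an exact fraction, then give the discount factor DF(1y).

step 1 [1y] swap r/1=159/9841: DF=(1 − 159/9841·(0))/(1+159/9841) = 9841/10000 ≈ 0.984100
step 2 [2y] swap r/1=179/19662: DF=(1 − 179/19662·(0.984100))/(1+179/19662) = 9821/10000 ≈ 0.982100
step 3 [3y] zero: DF = P = 9779/10000 ≈ 0.977900
step 4 [4y] bond c/1=7/100: DF=(76191/62500 − 7/100·(0.984100+0.982100+0.977900))/(1+7/100) = 9467/10000 ≈ 0.946700

1 1 9841/10000
2 2 9821/10000
3 3 9779/10000
4 4 9467/10000
DF(1y) = 9841/10000 ≈ 0.984100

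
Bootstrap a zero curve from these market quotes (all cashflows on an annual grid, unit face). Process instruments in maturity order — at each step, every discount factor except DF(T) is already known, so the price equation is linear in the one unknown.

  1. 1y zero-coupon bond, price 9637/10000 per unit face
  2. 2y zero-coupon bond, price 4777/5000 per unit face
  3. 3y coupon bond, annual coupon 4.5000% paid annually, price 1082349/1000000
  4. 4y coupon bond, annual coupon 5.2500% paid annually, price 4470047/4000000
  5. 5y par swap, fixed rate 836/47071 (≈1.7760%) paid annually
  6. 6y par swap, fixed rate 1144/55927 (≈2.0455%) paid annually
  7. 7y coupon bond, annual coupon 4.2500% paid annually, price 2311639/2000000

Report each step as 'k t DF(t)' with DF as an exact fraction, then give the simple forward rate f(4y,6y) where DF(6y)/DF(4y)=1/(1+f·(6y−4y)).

step 1 [1y] zero: DF = P = 9637/10000 ≈ 0.963700
step 2 [2y] zero: DF = P = 4777/5000 ≈ 0.955400
step 3 [3y] bond c/1=9/200: DF=(1082349/1000000 − 9/200·(0.963700+0.955400))/(1+9/200) = 9531/10000 ≈ 0.953100
step 4 [4y] bond c/1=21/400: DF=(4470047/4000000 − 21/400·(0.963700+0.955400+0.953100))/(1+21/400) = 1837/2000 ≈ 0.918500
step 5 [5y] swap r/1=836/47071: DF=(1 − 836/47071·(0.963700+0.955400+0.953100+0.918500))/(1+836/47071) = 2291/2500 ≈ 0.916400
step 6 [6y] swap r/1=1144/55927: DF=(1 − 1144/55927·(0.963700+0.955400+0.953100+0.918500+0.916400))/(1+1144/55927) = 1107/1250 ≈ 0.885600
step 7 [7y] bond c/1=17/400: DF=(2311639/2000000 − 17/400·(0.963700+0.955400+0.953100+0.918500+0.916400+0.885600))/(1+17/400) = 8807/10000 ≈ 0.880700

1 1 9637/10000
2 2 4777/5000
3 3 9531/10000
4 4 1837/2000
5 5 2291/2500
6 6 1107/1250
7 7 8807/10000
f(4y,6y) = ((1837/2000)/(1107/1250) − 1)/(2) = 329/17712 ≈ 1.8575%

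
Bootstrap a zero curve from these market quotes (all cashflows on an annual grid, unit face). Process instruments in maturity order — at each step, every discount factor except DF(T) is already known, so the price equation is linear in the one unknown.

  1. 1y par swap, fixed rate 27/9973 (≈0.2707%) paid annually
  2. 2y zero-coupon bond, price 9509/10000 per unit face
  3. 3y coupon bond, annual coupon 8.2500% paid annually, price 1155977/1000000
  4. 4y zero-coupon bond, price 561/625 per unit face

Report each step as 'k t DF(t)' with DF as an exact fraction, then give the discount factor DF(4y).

1 1 9973/10000
2 2 9509/10000
3 3 4597/5000
4 4 561/625
DF(4y) = 561/625 ≈ 0.897600

step 1 [1y] swap r/1=27/9973: DF=(1 − 27/9973·(0))/(1+27/9973) = 9973/10000 ≈ 0.997300
step 2 [2y] zero: DF = P = 9509/10000 ≈ 0.950900
step 3 [3y] bond c/1=33/400: DF=(1155977/1000000 − 33/400·(0.997300+0.950900))/(1+33/400) = 4597/5000 ≈ 0.919400
step 4 [4y] zero: DF = P = 561/625 ≈ 0.897600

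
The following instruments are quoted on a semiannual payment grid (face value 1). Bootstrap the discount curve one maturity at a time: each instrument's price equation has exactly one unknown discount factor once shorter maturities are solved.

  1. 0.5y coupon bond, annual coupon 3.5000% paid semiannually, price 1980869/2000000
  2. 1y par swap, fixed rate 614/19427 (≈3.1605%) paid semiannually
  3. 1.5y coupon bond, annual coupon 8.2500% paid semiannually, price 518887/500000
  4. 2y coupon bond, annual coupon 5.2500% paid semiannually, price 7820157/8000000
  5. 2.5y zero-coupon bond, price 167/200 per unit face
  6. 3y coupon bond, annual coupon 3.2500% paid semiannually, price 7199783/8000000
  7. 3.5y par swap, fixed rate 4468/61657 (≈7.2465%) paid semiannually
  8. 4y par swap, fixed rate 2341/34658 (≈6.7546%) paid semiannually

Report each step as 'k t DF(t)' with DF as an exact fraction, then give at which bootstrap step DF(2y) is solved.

1 1/2 4867/5000
2 1 9693/10000
3 3/2 9197/10000
4 2 8793/10000
5 5/2 167/200
6 3 2031/2500
7 7/2 3883/5000
8 4 7659/10000
DF(2y) is solved at step 4

step 1 [0.5y] bond c/2=7/400: DF=(1980869/2000000 − 7/400·(0))/(1+7/400) = 4867/5000 ≈ 0.973400
step 2 [1y] swap r/2=307/19427: DF=(1 − 307/19427·(0.973400))/(1+307/19427) = 9693/10000 ≈ 0.969300
step 3 [1.5y] bond c/2=33/800: DF=(518887/500000 − 33/800·(0.973400+0.969300))/(1+33/800) = 9197/10000 ≈ 0.919700
step 4 [2y] bond c/2=21/800: DF=(7820157/8000000 − 21/800·(0.973400+0.969300+0.919700))/(1+21/800) = 8793/10000 ≈ 0.879300
step 5 [2.5y] zero: DF = P = 167/200 ≈ 0.835000
step 6 [3y] bond c/2=13/800: DF=(7199783/8000000 − 13/800·(0.973400+0.969300+0.919700+0.879300+0.835000))/(1+13/800) = 2031/2500 ≈ 0.812400
step 7 [3.5y] swap r/2=2234/61657: DF=(1 − 2234/61657·(0.973400+0.969300+0.919700+0.879300+0.835000+0.812400))/(1+2234/61657) = 3883/5000 ≈ 0.776600
step 8 [4y] swap r/2=2341/69316: DF=(1 − 2341/69316·(0.973400+0.969300+0.919700+0.879300+0.835000+0.812400+0.776600))/(1+2341/69316) = 7659/10000 ≈ 0.765900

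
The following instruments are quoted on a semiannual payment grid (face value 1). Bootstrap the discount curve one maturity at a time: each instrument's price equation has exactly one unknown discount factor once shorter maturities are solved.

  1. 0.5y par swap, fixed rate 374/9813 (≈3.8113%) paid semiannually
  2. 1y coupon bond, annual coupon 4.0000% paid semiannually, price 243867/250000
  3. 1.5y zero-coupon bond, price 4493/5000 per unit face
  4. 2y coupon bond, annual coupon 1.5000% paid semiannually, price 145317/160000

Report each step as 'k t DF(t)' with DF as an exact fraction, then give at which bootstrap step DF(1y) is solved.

step 1 [0.5y] swap r/2=187/9813: DF=(1 − 187/9813·(0))/(1+187/9813) = 9813/10000 ≈ 0.981300
step 2 [1y] bond c/2=1/50: DF=(243867/250000 − 1/50·(0.981300))/(1+1/50) = 9371/10000 ≈ 0.937100
step 3 [1.5y] zero: DF = P = 4493/5000 ≈ 0.898600
step 4 [2y] bond c/2=3/400: DF=(145317/160000 − 3/400·(0.981300+0.937100+0.898600))/(1+3/400) = 1761/2000 ≈ 0.880500

1 1/2 9813/10000
2 1 9371/10000
3 3/2 4493/5000
4 2 1761/2000
DF(1y) is solved at step 2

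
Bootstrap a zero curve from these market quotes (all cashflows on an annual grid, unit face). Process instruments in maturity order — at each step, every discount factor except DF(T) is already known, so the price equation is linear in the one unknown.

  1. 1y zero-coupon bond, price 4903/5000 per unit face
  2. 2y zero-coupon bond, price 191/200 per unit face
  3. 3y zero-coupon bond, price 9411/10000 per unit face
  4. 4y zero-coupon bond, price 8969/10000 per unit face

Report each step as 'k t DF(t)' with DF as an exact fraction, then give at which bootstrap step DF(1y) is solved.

step 1 [1y] zero: DF = P = 4903/5000 ≈ 0.980600
step 2 [2y] zero: DF = P = 191/200 ≈ 0.955000
step 3 [3y] zero: DF = P = 9411/10000 ≈ 0.941100
step 4 [4y] zero: DF = P = 8969/10000 ≈ 0.896900

1 1 4903/5000
2 2 191/200
3 3 9411/10000
4 4 8969/10000
DF(1y) is solved at step 1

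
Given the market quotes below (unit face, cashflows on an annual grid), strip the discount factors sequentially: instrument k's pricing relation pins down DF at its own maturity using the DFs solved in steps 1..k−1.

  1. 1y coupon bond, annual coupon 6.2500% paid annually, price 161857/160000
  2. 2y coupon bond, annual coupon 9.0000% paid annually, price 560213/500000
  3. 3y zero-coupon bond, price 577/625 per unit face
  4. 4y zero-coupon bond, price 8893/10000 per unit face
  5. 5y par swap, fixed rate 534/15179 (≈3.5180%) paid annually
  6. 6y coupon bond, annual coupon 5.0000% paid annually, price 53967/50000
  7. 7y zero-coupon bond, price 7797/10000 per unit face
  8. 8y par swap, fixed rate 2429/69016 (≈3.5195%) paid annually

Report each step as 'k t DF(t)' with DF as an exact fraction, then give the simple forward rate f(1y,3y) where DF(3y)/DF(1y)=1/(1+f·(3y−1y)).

step 1 [1y] bond c/1=1/16: DF=(161857/160000 − 1/16·(0))/(1+1/16) = 9521/10000 ≈ 0.952100
step 2 [2y] bond c/1=9/100: DF=(560213/500000 − 9/100·(0.952100))/(1+9/100) = 9493/10000 ≈ 0.949300
step 3 [3y] zero: DF = P = 577/625 ≈ 0.923200
step 4 [4y] zero: DF = P = 8893/10000 ≈ 0.889300
step 5 [5y] swap r/1=534/15179: DF=(1 − 534/15179·(0.952100+0.949300+0.923200+0.889300))/(1+534/15179) = 4199/5000 ≈ 0.839800
step 6 [6y] bond c/1=1/20: DF=(53967/50000 − 1/20·(0.952100+0.949300+0.923200+0.889300+0.839800))/(1+1/20) = 8111/10000 ≈ 0.811100
step 7 [7y] zero: DF = P = 7797/10000 ≈ 0.779700
step 8 [8y] swap r/1=2429/69016: DF=(1 − 2429/69016·(0.952100+0.949300+0.923200+0.889300+0.839800+0.811100+0.779700))/(1+2429/69016) = 7571/10000 ≈ 0.757100

1 1 9521/10000
2 2 9493/10000
3 3 577/625
4 4 8893/10000
5 5 4199/5000
6 6 8111/10000
7 7 7797/10000
8 8 7571/10000
f(1y,3y) = ((9521/10000)/(577/625) − 1)/(2) = 289/18464 ≈ 1.5652%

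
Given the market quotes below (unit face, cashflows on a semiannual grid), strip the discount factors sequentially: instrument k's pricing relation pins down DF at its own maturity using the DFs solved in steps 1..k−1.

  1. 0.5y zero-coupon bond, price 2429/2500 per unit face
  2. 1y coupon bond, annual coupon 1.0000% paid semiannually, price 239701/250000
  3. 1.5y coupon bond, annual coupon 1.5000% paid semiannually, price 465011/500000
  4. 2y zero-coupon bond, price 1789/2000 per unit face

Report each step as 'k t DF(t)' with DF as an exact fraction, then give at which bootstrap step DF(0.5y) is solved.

step 1 [0.5y] zero: DF = P = 2429/2500 ≈ 0.971600
step 2 [1y] bond c/2=1/200: DF=(239701/250000 − 1/200·(0.971600))/(1+1/200) = 2373/2500 ≈ 0.949200
step 3 [1.5y] bond c/2=3/400: DF=(465011/500000 − 3/400·(0.971600+0.949200))/(1+3/400) = 568/625 ≈ 0.908800
step 4 [2y] zero: DF = P = 1789/2000 ≈ 0.894500

1 1/2 2429/2500
2 1 2373/2500
3 3/2 568/625
4 2 1789/2000
DF(0.5y) is solved at step 1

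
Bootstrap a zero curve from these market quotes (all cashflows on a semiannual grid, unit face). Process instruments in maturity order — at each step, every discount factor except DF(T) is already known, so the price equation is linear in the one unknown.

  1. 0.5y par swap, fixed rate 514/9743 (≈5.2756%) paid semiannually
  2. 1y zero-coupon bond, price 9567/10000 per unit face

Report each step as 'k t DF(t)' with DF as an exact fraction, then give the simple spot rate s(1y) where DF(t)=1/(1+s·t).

1 1/2 9743/10000
2 1 9567/10000
s(1y) = (1/(9567/10000) − 1)/(1) = 433/9567 ≈ 4.5260%

step 1 [0.5y] swap r/2=257/9743: DF=(1 − 257/9743·(0))/(1+257/9743) = 9743/10000 ≈ 0.974300
step 2 [1y] zero: DF = P = 9567/10000 ≈ 0.956700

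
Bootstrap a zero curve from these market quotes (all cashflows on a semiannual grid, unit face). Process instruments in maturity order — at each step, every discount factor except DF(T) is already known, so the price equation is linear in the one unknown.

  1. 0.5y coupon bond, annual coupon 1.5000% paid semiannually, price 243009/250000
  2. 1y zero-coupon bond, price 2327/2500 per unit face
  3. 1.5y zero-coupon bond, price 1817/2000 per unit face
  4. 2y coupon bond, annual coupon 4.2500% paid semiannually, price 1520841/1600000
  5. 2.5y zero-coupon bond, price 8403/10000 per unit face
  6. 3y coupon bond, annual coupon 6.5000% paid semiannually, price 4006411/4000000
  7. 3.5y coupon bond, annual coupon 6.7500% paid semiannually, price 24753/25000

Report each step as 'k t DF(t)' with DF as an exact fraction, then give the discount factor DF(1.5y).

step 1 [0.5y] bond c/2=3/400: DF=(243009/250000 − 3/400·(0))/(1+3/400) = 603/625 ≈ 0.964800
step 2 [1y] zero: DF = P = 2327/2500 ≈ 0.930800
step 3 [1.5y] zero: DF = P = 1817/2000 ≈ 0.908500
step 4 [2y] bond c/2=17/800: DF=(1520841/1600000 − 17/800·(0.964800+0.930800+0.908500))/(1+17/800) = 2181/2500 ≈ 0.872400
step 5 [2.5y] zero: DF = P = 8403/10000 ≈ 0.840300
step 6 [3y] bond c/2=13/400: DF=(4006411/4000000 − 13/400·(0.964800+0.930800+0.908500+0.872400+0.840300))/(1+13/400) = 8279/10000 ≈ 0.827900
step 7 [3.5y] bond c/2=27/800: DF=(24753/25000 − 27/800·(0.964800+0.930800+0.908500+0.872400+0.840300+0.827900))/(1+27/800) = 7833/10000 ≈ 0.783300

1 1/2 603/625
2 1 2327/2500
3 3/2 1817/2000
4 2 2181/2500
5 5/2 8403/10000
6 3 8279/10000
7 7/2 7833/10000
DF(1.5y) = 1817/2000 ≈ 0.908500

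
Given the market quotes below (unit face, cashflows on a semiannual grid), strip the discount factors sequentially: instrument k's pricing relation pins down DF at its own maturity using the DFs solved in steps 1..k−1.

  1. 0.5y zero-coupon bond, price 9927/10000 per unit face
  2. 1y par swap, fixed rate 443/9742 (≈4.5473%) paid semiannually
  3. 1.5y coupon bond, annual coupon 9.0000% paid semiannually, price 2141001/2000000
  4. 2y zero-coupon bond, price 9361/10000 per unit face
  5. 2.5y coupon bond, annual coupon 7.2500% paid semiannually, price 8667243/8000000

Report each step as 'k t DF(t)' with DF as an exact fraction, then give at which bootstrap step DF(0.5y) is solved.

step 1 [0.5y] zero: DF = P = 9927/10000 ≈ 0.992700
step 2 [1y] swap r/2=443/19484: DF=(1 − 443/19484·(0.992700))/(1+443/19484) = 9557/10000 ≈ 0.955700
step 3 [1.5y] bond c/2=9/200: DF=(2141001/2000000 − 9/200·(0.992700+0.955700))/(1+9/200) = 1881/2000 ≈ 0.940500
step 4 [2y] zero: DF = P = 9361/10000 ≈ 0.936100
step 5 [2.5y] bond c/2=29/800: DF=(8667243/8000000 − 29/800·(0.992700+0.955700+0.940500+0.936100))/(1+29/800) = 9117/10000 ≈ 0.911700

1 1/2 9927/10000
2 1 9557/10000
3 3/2 1881/2000
4 2 9361/10000
5 5/2 9117/10000
DF(0.5y) is solved at step 1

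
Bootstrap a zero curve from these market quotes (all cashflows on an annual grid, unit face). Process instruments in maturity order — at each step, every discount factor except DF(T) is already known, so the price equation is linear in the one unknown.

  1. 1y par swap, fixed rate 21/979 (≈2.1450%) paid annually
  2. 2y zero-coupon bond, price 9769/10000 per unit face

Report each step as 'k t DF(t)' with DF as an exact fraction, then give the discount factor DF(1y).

step 1 [1y] swap r/1=21/979: DF=(1 − 21/979·(0))/(1+21/979) = 979/1000 ≈ 0.979000
step 2 [2y] zero: DF = P = 9769/10000 ≈ 0.976900

1 1 979/1000
2 2 9769/10000
DF(1y) = 979/1000 ≈ 0.979000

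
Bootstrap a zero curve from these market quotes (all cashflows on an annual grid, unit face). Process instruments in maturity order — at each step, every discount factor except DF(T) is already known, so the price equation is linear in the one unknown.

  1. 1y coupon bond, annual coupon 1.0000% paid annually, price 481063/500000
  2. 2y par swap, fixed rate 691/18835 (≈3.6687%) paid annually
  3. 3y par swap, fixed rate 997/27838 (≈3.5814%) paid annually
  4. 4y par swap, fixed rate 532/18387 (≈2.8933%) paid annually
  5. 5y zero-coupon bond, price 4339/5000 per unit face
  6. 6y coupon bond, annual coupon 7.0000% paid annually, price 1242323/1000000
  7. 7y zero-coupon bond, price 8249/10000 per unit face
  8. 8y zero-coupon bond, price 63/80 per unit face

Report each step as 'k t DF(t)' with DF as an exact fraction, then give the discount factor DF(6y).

1 1 4763/5000
2 2 9309/10000
3 3 9003/10000
4 4 1117/1250
5 5 4339/5000
6 6 8637/10000
7 7 8249/10000
8 8 63/80
DF(6y) = 8637/10000 ≈ 0.863700

step 1 [1y] bond c/1=1/100: DF=(481063/500000 − 1/100·(0))/(1+1/100) = 4763/5000 ≈ 0.952600
step 2 [2y] swap r/1=691/18835: DF=(1 − 691/18835·(0.952600))/(1+691/18835) = 9309/10000 ≈ 0.930900
step 3 [3y] swap r/1=997/27838: DF=(1 − 997/27838·(0.952600+0.930900))/(1+997/27838) = 9003/10000 ≈ 0.900300
step 4 [4y] swap r/1=532/18387: DF=(1 − 532/18387·(0.952600+0.930900+0.900300))/(1+532/18387) = 1117/1250 ≈ 0.893600
step 5 [5y] zero: DF = P = 4339/5000 ≈ 0.867800
step 6 [6y] bond c/1=7/100: DF=(1242323/1000000 − 7/100·(0.952600+0.930900+0.900300+0.893600+0.867800))/(1+7/100) = 8637/10000 ≈ 0.863700
step 7 [7y] zero: DF = P = 8249/10000 ≈ 0.824900
step 8 [8y] zero: DF = P = 63/80 ≈ 0.787500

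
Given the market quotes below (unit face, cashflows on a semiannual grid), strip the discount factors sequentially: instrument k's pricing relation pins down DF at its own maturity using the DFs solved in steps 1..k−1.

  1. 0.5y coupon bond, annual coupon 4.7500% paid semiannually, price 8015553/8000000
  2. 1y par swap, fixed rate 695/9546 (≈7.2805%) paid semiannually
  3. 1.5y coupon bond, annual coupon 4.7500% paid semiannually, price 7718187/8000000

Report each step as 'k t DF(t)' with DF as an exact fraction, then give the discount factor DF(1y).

1 1/2 9787/10000
2 1 1861/2000
3 3/2 8981/10000
DF(1y) = 1861/2000 ≈ 0.930500

step 1 [0.5y] bond c/2=19/800: DF=(8015553/8000000 − 19/800·(0))/(1+19/800) = 9787/10000 ≈ 0.978700
step 2 [1y] swap r/2=695/19092: DF=(1 − 695/19092·(0.978700))/(1+695/19092) = 1861/2000 ≈ 0.930500
step 3 [1.5y] bond c/2=19/800: DF=(7718187/8000000 − 19/800·(0.978700+0.930500))/(1+19/800) = 8981/10000 ≈ 0.898100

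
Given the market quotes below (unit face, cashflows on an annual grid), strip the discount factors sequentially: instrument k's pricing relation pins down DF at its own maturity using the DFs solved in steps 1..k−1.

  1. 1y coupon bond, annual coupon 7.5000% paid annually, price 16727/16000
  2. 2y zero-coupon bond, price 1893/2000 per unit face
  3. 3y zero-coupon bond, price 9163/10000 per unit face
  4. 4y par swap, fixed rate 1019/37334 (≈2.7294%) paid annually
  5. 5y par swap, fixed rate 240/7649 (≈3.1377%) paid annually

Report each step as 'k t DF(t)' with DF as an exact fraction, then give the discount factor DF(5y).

step 1 [1y] bond c/1=3/40: DF=(16727/16000 − 3/40·(0))/(1+3/40) = 389/400 ≈ 0.972500
step 2 [2y] zero: DF = P = 1893/2000 ≈ 0.946500
step 3 [3y] zero: DF = P = 9163/10000 ≈ 0.916300
step 4 [4y] swap r/1=1019/37334: DF=(1 − 1019/37334·(0.972500+0.946500+0.916300))/(1+1019/37334) = 8981/10000 ≈ 0.898100
step 5 [5y] swap r/1=240/7649: DF=(1 − 240/7649·(0.972500+0.946500+0.916300+0.898100))/(1+240/7649) = 107/125 ≈ 0.856000

1 1 389/400
2 2 1893/2000
3 3 9163/10000
4 4 8981/10000
5 5 107/125
DF(5y) = 107/125 ≈ 0.856000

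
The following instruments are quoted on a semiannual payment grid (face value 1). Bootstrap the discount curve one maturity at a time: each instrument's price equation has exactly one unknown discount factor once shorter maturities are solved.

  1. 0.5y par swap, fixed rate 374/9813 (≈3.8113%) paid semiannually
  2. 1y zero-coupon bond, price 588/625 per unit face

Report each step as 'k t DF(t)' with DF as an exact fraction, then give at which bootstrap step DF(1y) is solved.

step 1 [0.5y] swap r/2=187/9813: DF=(1 − 187/9813·(0))/(1+187/9813) = 9813/10000 ≈ 0.981300
step 2 [1y] zero: DF = P = 588/625 ≈ 0.940800

1 1/2 9813/10000
2 1 588/625
DF(1y) is solved at step 2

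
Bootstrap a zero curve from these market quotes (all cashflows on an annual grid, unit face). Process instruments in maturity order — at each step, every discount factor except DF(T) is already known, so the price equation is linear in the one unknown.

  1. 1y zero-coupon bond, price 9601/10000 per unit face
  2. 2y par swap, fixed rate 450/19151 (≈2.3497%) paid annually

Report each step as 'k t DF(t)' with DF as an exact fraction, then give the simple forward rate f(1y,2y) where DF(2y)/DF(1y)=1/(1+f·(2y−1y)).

step 1 [1y] zero: DF = P = 9601/10000 ≈ 0.960100
step 2 [2y] swap r/1=450/19151: DF=(1 − 450/19151·(0.960100))/(1+450/19151) = 191/200 ≈ 0.955000

1 1 9601/10000
2 2 191/200
f(1y,2y) = ((9601/10000)/(191/200) − 1)/(1) = 51/9550 ≈ 0.5340%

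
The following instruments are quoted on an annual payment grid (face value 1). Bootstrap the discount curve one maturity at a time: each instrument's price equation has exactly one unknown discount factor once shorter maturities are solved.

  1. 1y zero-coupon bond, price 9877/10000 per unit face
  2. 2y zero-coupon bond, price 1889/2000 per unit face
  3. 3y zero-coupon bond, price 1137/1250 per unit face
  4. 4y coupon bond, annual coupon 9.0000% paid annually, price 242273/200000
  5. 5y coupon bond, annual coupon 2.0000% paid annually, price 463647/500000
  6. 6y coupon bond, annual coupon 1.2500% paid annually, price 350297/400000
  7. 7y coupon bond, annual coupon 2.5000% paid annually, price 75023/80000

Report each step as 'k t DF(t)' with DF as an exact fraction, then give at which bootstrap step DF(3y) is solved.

1 1 9877/10000
2 2 1889/2000
3 3 1137/1250
4 4 8767/10000
5 5 4181/5000
6 6 8087/10000
7 7 7841/10000
DF(3y) is solved at step 3

step 1 [1y] zero: DF = P = 9877/10000 ≈ 0.987700
step 2 [2y] zero: DF = P = 1889/2000 ≈ 0.944500
step 3 [3y] zero: DF = P = 1137/1250 ≈ 0.909600
step 4 [4y] bond c/1=9/100: DF=(242273/200000 − 9/100·(0.987700+0.944500+0.909600))/(1+9/100) = 8767/10000 ≈ 0.876700
step 5 [5y] bond c/1=1/50: DF=(463647/500000 − 1/50·(0.987700+0.944500+0.909600+0.876700))/(1+1/50) = 4181/5000 ≈ 0.836200
step 6 [6y] bond c/1=1/80: DF=(350297/400000 − 1/80·(0.987700+0.944500+0.909600+0.876700+0.836200))/(1+1/80) = 8087/10000 ≈ 0.808700
step 7 [7y] bond c/1=1/40: DF=(75023/80000 − 1/40·(0.987700+0.944500+0.909600+0.876700+0.836200+0.808700))/(1+1/40) = 7841/10000 ≈ 0.784100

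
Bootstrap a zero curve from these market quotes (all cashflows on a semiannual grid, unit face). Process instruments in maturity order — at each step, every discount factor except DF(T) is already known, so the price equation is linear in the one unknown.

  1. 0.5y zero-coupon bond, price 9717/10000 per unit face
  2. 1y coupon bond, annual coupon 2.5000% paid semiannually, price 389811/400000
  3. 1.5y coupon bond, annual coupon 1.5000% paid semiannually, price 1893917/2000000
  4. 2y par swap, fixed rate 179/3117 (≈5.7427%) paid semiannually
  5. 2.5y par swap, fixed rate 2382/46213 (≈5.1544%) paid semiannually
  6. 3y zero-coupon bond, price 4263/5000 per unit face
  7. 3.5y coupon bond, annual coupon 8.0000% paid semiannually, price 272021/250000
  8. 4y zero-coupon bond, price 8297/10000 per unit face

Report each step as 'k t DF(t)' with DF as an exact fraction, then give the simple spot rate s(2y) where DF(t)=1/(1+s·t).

1 1/2 9717/10000
2 1 1901/2000
3 3/2 1157/1250
4 2 4463/5000
5 5/2 8809/10000
6 3 4263/5000
7 7/2 8357/10000
8 4 8297/10000
s(2y) = (1/(4463/5000) − 1)/(2) = 537/8926 ≈ 6.0161%

step 1 [0.5y] zero: DF = P = 9717/10000 ≈ 0.971700
step 2 [1y] bond c/2=1/80: DF=(389811/400000 − 1/80·(0.971700))/(1+1/80) = 1901/2000 ≈ 0.950500
step 3 [1.5y] bond c/2=3/400: DF=(1893917/2000000 − 3/400·(0.971700+0.950500))/(1+3/400) = 1157/1250 ≈ 0.925600
step 4 [2y] swap r/2=179/6234: DF=(1 − 179/6234·(0.971700+0.950500+0.925600))/(1+179/6234) = 4463/5000 ≈ 0.892600
step 5 [2.5y] swap r/2=1191/46213: DF=(1 − 1191/46213·(0.971700+0.950500+0.925600+0.892600))/(1+1191/46213) = 8809/10000 ≈ 0.880900
step 6 [3y] zero: DF = P = 4263/5000 ≈ 0.852600
step 7 [3.5y] bond c/2=1/25: DF=(272021/250000 − 1/25·(0.971700+0.950500+0.925600+0.892600+0.880900+0.852600))/(1+1/25) = 8357/10000 ≈ 0.835700
step 8 [4y] zero: DF = P = 8297/10000 ≈ 0.829700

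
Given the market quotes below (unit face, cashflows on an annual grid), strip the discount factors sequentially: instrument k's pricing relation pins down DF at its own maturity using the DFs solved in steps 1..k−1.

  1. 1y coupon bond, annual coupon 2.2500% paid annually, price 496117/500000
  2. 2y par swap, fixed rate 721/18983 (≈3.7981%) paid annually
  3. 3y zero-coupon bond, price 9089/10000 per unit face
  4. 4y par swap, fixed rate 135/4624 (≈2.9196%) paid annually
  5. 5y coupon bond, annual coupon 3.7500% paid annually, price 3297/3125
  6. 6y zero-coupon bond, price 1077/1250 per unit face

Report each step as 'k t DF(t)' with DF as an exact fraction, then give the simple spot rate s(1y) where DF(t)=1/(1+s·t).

1 1 1213/1250
2 2 9279/10000
3 3 9089/10000
4 4 223/250
5 5 552/625
6 6 1077/1250
s(1y) = (1/(1213/1250) − 1)/(1) = 37/1213 ≈ 3.0503%

step 1 [1y] bond c/1=9/400: DF=(496117/500000 − 9/400·(0))/(1+9/400) = 1213/1250 ≈ 0.970400
step 2 [2y] swap r/1=721/18983: DF=(1 − 721/18983·(0.970400))/(1+721/18983) = 9279/10000 ≈ 0.927900
step 3 [3y] zero: DF = P = 9089/10000 ≈ 0.908900
step 4 [4y] swap r/1=135/4624: DF=(1 − 135/4624·(0.970400+0.927900+0.908900))/(1+135/4624) = 223/250 ≈ 0.892000
step 5 [5y] bond c/1=3/80: DF=(3297/3125 − 3/80·(0.970400+0.927900+0.908900+0.892000))/(1+3/80) = 552/625 ≈ 0.883200
step 6 [6y] zero: DF = P = 1077/1250 ≈ 0.861600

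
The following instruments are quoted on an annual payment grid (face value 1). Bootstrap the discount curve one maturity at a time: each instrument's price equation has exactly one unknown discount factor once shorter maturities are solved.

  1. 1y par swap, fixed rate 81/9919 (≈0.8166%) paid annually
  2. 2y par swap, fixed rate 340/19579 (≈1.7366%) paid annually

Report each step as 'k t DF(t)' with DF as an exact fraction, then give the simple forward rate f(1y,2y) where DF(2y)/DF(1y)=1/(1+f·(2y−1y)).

1 1 9919/10000
2 2 483/500
f(1y,2y) = ((9919/10000)/(483/500) − 1)/(1) = 37/1380 ≈ 2.6812%

step 1 [1y] swap r/1=81/9919: DF=(1 − 81/9919·(0))/(1+81/9919) = 9919/10000 ≈ 0.991900
step 2 [2y] swap r/1=340/19579: DF=(1 − 340/19579·(0.991900))/(1+340/19579) = 483/500 ≈ 0.966000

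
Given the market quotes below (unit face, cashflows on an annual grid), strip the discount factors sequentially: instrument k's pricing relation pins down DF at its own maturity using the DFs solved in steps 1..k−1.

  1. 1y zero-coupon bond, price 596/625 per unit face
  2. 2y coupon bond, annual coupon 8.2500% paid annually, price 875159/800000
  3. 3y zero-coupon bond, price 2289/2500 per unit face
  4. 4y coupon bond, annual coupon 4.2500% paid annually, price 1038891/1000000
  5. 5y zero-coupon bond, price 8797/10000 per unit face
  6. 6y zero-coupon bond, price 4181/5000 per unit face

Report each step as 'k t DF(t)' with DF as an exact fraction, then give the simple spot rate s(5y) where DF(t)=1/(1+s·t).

1 1 596/625
2 2 9379/10000
3 3 2289/2500
4 4 8821/10000
5 5 8797/10000
6 6 4181/5000
s(5y) = (1/(8797/10000) − 1)/(5) = 1203/43985 ≈ 2.7350%

step 1 [1y] zero: DF = P = 596/625 ≈ 0.953600
step 2 [2y] bond c/1=33/400: DF=(875159/800000 − 33/400·(0.953600))/(1+33/400) = 9379/10000 ≈ 0.937900
step 3 [3y] zero: DF = P = 2289/2500 ≈ 0.915600
step 4 [4y] bond c/1=17/400: DF=(1038891/1000000 − 17/400·(0.953600+0.937900+0.915600))/(1+17/400) = 8821/10000 ≈ 0.882100
step 5 [5y] zero: DF = P = 8797/10000 ≈ 0.879700
step 6 [6y] zero: DF = P = 4181/5000 ≈ 0.836200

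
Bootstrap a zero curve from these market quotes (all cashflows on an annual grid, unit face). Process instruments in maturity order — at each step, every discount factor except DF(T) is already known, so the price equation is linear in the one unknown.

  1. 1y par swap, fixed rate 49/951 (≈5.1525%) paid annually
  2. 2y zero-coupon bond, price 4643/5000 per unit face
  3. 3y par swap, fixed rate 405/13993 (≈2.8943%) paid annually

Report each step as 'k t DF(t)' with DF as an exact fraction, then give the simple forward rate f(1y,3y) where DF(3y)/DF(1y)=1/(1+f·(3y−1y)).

1 1 951/1000
2 2 4643/5000
3 3 919/1000
f(1y,3y) = ((951/1000)/(919/1000) − 1)/(2) = 16/919 ≈ 1.7410%

step 1 [1y] swap r/1=49/951: DF=(1 − 49/951·(0))/(1+49/951) = 951/1000 ≈ 0.951000
step 2 [2y] zero: DF = P = 4643/5000 ≈ 0.928600
step 3 [3y] swap r/1=405/13993: DF=(1 − 405/13993·(0.951000+0.928600))/(1+405/13993) = 919/1000 ≈ 0.919000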